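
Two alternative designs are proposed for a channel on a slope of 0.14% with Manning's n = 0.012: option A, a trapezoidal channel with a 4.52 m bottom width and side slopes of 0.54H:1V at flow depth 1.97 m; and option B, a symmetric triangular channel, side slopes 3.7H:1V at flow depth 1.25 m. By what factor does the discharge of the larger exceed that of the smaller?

Channel A: With bottom width b = 4.52 m and side slope z = 0.54: A = (b + zy)y = (4.52 + 0.54×1.97)×1.97 = 11 m²; P = b + 2y√(1+z²) = 4.52 + 2×1.97×1.136 = 8.998 m. Hydraulic radius R = A/P = 11/8.998 = 1.223 m. Q_A = (1/0.012)·11·1.223^(2/3)·√0.0014 = 39.22 m³/s.
Channel B: For a triangular section with side slope z = 3.7: A = zy² = 3.7×1.25² = 5.781 m²; P = 2y√(1+z²) = 2×1.25×3.833 = 9.582 m. Hydraulic radius R = A/P = 5.781/9.582 = 0.6034 m. Q_B = (1/0.012)·5.781·0.6034^(2/3)·√0.0014 = 12.87 m³/s.
The larger discharge is 39.22 m³/s and the smaller is 12.87 m³/s; the ratio is 3.05.

3.05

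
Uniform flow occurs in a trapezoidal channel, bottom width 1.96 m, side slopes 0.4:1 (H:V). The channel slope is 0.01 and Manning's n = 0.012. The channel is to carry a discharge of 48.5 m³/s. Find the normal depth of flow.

y_n = 2.17 m

Manning's equation rearranged: A R^(2/3) = nQ / (1·√S) = 0.012 × 48.5 / (√0.01) = 5.82.
At y = 2.51 m: A R^(2/3) = 7.489 — over.
At y = 1.58 m: A R^(2/3) = 3.421 — short.
At y = 2.17 m: A R^(2/3) = 5.826 — matches.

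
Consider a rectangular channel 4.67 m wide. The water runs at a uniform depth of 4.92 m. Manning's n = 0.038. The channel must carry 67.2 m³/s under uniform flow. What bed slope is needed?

Flow area A = b·y = 4.67 × 4.92 = 22.98 m². Wetted perimeter P = b + 2y = 4.67 + 2×4.92 = 14.51 m.
Hydraulic radius R = A/P = 22.98/14.51 = 1.583 m.
From Manning's equation, S = [nQ / (1 A R^(2/3))]² = [0.038 × 67.2 / (1 × 22.98 × 1.583^(2/3))]² = 0.00669.

S = 0.00669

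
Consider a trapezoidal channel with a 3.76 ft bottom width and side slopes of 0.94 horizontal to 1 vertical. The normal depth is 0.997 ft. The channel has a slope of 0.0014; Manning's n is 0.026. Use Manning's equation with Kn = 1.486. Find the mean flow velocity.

With bottom width b = 3.76 ft and side slope z = 0.94: A = (b + zy)y = (3.76 + 0.94×0.997)×0.997 = 4.683 ft²; P = b + 2y√(1+z²) = 3.76 + 2×0.997×1.372 = 6.497 ft.
Hydraulic radius R = A/P = 4.683/6.497 = 0.7208 ft.
From Manning's equation, V = (1.486/n) R^(2/3) S^(1/2) = (1.486/0.026) × 0.7208^(2/3) × 0.0014^(1/2) = 1.72 ft/s.

V = 1.72 ft/s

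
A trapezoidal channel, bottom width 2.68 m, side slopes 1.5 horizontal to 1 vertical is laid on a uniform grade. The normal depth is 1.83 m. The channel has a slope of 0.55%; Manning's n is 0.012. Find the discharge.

Q = 64.2 m³/s

With bottom width b = 2.68 m and side slope z = 1.5: A = (b + zy)y = (2.68 + 1.5×1.83)×1.83 = 9.928 m²; P = b + 2y√(1+z²) = 2.68 + 2×1.83×1.803 = 9.278 m.
Hydraulic radius R = A/P = 9.928/9.278 = 1.07 m.
Manning's equation: Q = (1/n) A R^(2/3) S^(1/2) = (1/0.012) × 9.928 × 1.07^(2/3) × 0.0055^(1/2) = 64.2 m³/s.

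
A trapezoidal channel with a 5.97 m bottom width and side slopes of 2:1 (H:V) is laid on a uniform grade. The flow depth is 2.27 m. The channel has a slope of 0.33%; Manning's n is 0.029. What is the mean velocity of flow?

V = 2.57 m/s

With bottom width b = 5.97 m and side slope z = 2: A = (b + zy)y = (5.97 + 2×2.27)×2.27 = 23.86 m²; P = b + 2y√(1+z²) = 5.97 + 2×2.27×2.236 = 16.12 m.
Hydraulic radius R = A/P = 23.86/16.12 = 1.48 m.
From Manning's equation, V = (1/n) R^(2/3) S^(1/2) = (1/0.029) × 1.48^(2/3) × 0.0033^(1/2) = 2.57 m/s.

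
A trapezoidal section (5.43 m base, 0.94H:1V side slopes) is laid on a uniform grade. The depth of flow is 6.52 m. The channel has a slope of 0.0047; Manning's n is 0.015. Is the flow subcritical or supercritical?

With bottom width b = 5.43 m and side slope z = 0.94: A = (b + zy)y = (5.43 + 0.94×6.52)×6.52 = 75.36 m²; P = b + 2y√(1+z²) = 5.43 + 2×6.52×1.372 = 23.33 m.
Hydraulic radius R = A/P = 75.36/23.33 = 3.231 m.
V = (1/n) R^(2/3) √S = (1/0.015) × 3.231^(2/3) × √0.0047 = 9.988 m/s. Hydraulic depth D_h = A/T = 75.36/17.69 = 4.261 m.
Froude number Fr = V/√(g·D_h) = 9.988/√(9.81×4.261) = 1.54, which is greater than 1, so the flow is supercritical.

supercritical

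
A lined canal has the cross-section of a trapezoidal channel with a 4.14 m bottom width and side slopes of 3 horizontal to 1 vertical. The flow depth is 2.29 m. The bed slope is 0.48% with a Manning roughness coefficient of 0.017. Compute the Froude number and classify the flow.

supercritical

With bottom width b = 4.14 m and side slope z = 3: A = (b + zy)y = (4.14 + 3×2.29)×2.29 = 25.21 m²; P = b + 2y√(1+z²) = 4.14 + 2×2.29×3.162 = 18.62 m.
Hydraulic radius R = A/P = 25.21/18.62 = 1.354 m.
V = (1/n) R^(2/3) √S = (1/0.017) × 1.354^(2/3) × √0.0048 = 4.988 m/s. Hydraulic depth D_h = A/T = 25.21/17.88 = 1.41 m.
Froude number Fr = V/√(g·D_h) = 4.988/√(9.81×1.41) = 1.34, which is greater than 1, so the flow is supercritical.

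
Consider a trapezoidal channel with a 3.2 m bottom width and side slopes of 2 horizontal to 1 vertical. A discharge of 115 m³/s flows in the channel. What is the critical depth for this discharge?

y_c = 2.98 m

At critical depth, Q² T / (g A³) = 1, i.e. A³/T = Q²/g = 115²/9.81 = 1348.
At y = 3.81 m: A³/T = 3799 — high.
At y = 2.27 m: A³/T = 441.7 — low.
At y = 2.98 m: A³/T = 1345 — matches.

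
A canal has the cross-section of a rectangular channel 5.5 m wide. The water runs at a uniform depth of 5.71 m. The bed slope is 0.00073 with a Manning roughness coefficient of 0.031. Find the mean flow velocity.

V = 1.32 m/s

Flow area A = b·y = 5.5 × 5.71 = 31.41 m². Wetted perimeter P = b + 2y = 5.5 + 2×5.71 = 16.92 m.
Hydraulic radius R = A/P = 31.41/16.92 = 1.856 m.
From Manning's equation, V = (1/n) R^(2/3) S^(1/2) = (1/0.031) × 1.856^(2/3) × 0.00073^(1/2) = 1.32 m/s.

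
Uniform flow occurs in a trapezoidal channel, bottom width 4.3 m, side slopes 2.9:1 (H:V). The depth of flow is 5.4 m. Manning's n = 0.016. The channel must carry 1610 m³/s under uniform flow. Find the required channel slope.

S = 0.0139

With bottom width b = 4.3 m and side slope z = 2.9: A = (b + zy)y = (4.3 + 2.9×5.4)×5.4 = 107.8 m²; P = b + 2y√(1+z²) = 4.3 + 2×5.4×3.068 = 37.43 m.
Hydraulic radius R = A/P = 107.8/37.43 = 2.88 m.
From Manning's equation, S = [nQ / (1 A R^(2/3))]² = [0.016 × 1610 / (1 × 107.8 × 2.88^(2/3))]² = 0.0139.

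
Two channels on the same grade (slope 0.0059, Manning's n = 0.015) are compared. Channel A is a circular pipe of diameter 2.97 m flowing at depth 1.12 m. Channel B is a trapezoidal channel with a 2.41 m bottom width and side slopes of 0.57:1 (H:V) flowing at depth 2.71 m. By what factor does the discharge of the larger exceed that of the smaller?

7.2

Channel A: For a circular section of diameter D = 2.97 m at depth y = 1.12 m, the central angle is θ = 2 arccos(1 − 2y/D) = 2.645 rad. Then A = (D²/8)(θ − sin θ) = 2.391 m² and P = Dθ/2 = 3.928 m. Hydraulic radius R = A/P = 2.391/3.928 = 0.6087 m. Q_A = (1/0.015)·2.391·0.6087^(2/3)·√0.0059 = 8.794 m³/s.
Channel B: With bottom width b = 2.41 m and side slope z = 0.57: A = (b + zy)y = (2.41 + 0.57×2.71)×2.71 = 10.72 m²; P = b + 2y√(1+z²) = 2.41 + 2×2.71×1.151 = 8.649 m. Hydraulic radius R = A/P = 10.72/8.649 = 1.239 m. Q_B = (1/0.015)·10.72·1.239^(2/3)·√0.0059 = 63.32 m³/s.
The larger discharge is 63.32 m³/s and the smaller is 8.794 m³/s; the ratio is 7.2.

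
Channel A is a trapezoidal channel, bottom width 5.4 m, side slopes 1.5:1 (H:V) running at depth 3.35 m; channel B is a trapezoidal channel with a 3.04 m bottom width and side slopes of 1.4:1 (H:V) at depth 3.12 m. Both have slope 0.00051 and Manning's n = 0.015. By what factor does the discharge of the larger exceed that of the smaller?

Channel A: With bottom width b = 5.4 m and side slope z = 1.5: A = (b + zy)y = (5.4 + 1.5×3.35)×3.35 = 34.92 m²; P = b + 2y√(1+z²) = 5.4 + 2×3.35×1.803 = 17.48 m. Hydraulic radius R = A/P = 34.92/17.48 = 1.998 m. Q_A = (1/0.015)·34.92·1.998^(2/3)·√0.00051 = 83.41 m³/s.
Channel B: With bottom width b = 3.04 m and side slope z = 1.4: A = (b + zy)y = (3.04 + 1.4×3.12)×3.12 = 23.11 m²; P = b + 2y√(1+z²) = 3.04 + 2×3.12×1.72 = 13.78 m. Hydraulic radius R = A/P = 23.11/13.78 = 1.678 m. Q_B = (1/0.015)·23.11·1.678^(2/3)·√0.00051 = 49.13 m³/s.
The larger discharge is 83.41 m³/s and the smaller is 49.13 m³/s; the ratio is 1.7.

1.7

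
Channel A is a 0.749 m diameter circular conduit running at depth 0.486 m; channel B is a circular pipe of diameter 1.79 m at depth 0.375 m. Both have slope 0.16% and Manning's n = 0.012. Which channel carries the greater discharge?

channel B

Channel A: For a circular section of diameter D = 0.749 m at depth y = 0.486 m, the central angle is θ = 2 arccos(1 − 2y/D) = 3.746 rad. Then A = (D²/8)(θ − sin θ) = 0.3026 m² and P = Dθ/2 = 1.403 m. Hydraulic radius R = A/P = 0.3026/1.403 = 0.2157 m. Q_A = (1/0.012)·0.3026·0.2157^(2/3)·√0.0016 = 0.3627 m³/s.
Channel B: For a circular section of diameter D = 1.79 m at depth y = 0.375 m, the central angle is θ = 2 arccos(1 − 2y/D) = 1.902 rad. Then A = (D²/8)(θ − sin θ) = 0.3829 m² and P = Dθ/2 = 1.702 m. Hydraulic radius R = A/P = 0.3829/1.702 = 0.2249 m. Q_B = (1/0.012)·0.3829·0.2249^(2/3)·√0.0016 = 0.472 m³/s.
Q_A = 0.3627 m³/s vs Q_B = 0.472 m³/s, so channel B carries more.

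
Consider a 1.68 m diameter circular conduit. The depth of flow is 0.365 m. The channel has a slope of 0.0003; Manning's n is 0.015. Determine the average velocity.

V = 0.418 m/s

For a circular section of diameter D = 1.68 m at depth y = 0.365 m, the central angle is θ = 2 arccos(1 − 2y/D) = 1.94 rad. Then A = (D²/8)(θ − sin θ) = 0.3552 m² and P = Dθ/2 = 1.629 m.
Hydraulic radius R = A/P = 0.3552/1.629 = 0.218 m.
From Manning's equation, V = (1/n) R^(2/3) S^(1/2) = (1/0.015) × 0.218^(2/3) × 0.0003^(1/2) = 0.418 m/s.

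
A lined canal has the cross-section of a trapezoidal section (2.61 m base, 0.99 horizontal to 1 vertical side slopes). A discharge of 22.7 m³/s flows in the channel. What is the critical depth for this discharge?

At critical depth, Q² T / (g A³) = 1, i.e. A³/T = Q²/g = 22.7²/9.81 = 52.53.
Try y = 1.41 m: A³/T = 33.36 — too small.
Try y = 1.77 m: A³/T = 75.28 — too large.
Try y = 1.6 m: A³/T = 52.3 — close enough.

y_c = 1.6 m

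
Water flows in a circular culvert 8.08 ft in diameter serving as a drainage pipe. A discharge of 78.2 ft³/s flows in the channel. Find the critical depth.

y_c = 2.17 ft

At critical depth, Q² T / (g A³) = 1, i.e. A³/T = Q²/g = 78.2²/32.2 = 189.9.
Try y = 1.52 ft: A³/T = 47.35 — too small.
Try y = 2.69 ft: A³/T = 437.6 — too large.
Try y = 2.17 ft: A³/T = 190.3 — ≈ 189.9.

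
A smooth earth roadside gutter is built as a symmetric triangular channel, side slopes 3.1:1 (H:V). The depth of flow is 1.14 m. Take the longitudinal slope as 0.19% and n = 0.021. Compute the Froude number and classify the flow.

subcritical

For a triangular section with side slope z = 3.1: A = zy² = 3.1×1.14² = 4.029 m²; P = 2y√(1+z²) = 2×1.14×3.257 = 7.427 m.
Hydraulic radius R = A/P = 4.029/7.427 = 0.5425 m.
V = (1/n) R^(2/3) √S = (1/0.021) × 0.5425^(2/3) × √0.0019 = 1.381 m/s. Hydraulic depth D_h = A/T = 4.029/7.068 = 0.57 m.
Froude number Fr = V/√(g·D_h) = 1.381/√(9.81×0.57) = 0.584, which is less than 1, so the flow is subcritical.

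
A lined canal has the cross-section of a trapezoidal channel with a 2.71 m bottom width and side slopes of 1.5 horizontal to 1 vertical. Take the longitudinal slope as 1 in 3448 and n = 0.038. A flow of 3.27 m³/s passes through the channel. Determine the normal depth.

y_n = 1.53 m

Manning's equation rearranged: A R^(2/3) = nQ / (1·√S) = 0.038 × 3.27 / (√0.00029) = 7.297.
At y = 1.92 m: A R^(2/3) = 11.54 — too large.
At y = 1.23 m: A R^(2/3) = 4.764 — too small.
At y = 1.53 m: A R^(2/3) = 7.3 — ≈ 7.297.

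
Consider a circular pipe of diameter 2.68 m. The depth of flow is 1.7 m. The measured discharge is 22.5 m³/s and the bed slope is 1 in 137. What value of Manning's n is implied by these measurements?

For a circular section of diameter D = 2.68 m at depth y = 1.7 m, the central angle is θ = 2 arccos(1 − 2y/D) = 3.686 rad. Then A = (D²/8)(θ − sin θ) = 3.774 m² and P = Dθ/2 = 4.939 m.
Hydraulic radius R = A/P = 3.774/4.939 = 0.7641 m.
Rearranging Manning's equation: n = (1/Q) A R^(2/3) S^(1/2) = (1/22.5) × 3.774 × 0.7641^(2/3) × √0.007299 = 0.012.

n = 0.012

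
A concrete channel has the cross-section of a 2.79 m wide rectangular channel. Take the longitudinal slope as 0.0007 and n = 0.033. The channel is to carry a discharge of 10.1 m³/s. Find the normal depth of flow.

Manning's equation rearranged: A R^(2/3) = nQ / (1·√S) = 0.033 × 10.1 / (√0.0007) = 12.6.
At y = 4.93 m: A R^(2/3) = 14.54 — high.
At y = 3.89 m: A R^(2/3) = 11.05 — low.
At y = 4.35 m: A R^(2/3) = 12.59 — close enough.

y_n = 4.35 m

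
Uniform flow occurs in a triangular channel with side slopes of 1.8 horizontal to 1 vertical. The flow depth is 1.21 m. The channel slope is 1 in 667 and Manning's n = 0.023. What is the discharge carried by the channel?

For a triangular section with side slope z = 1.8: A = zy² = 1.8×1.21² = 2.635 m²; P = 2y√(1+z²) = 2×1.21×2.059 = 4.983 m.
Hydraulic radius R = A/P = 2.635/4.983 = 0.5289 m.
Manning's equation: Q = (1/n) A R^(2/3) S^(1/2) = (1/0.023) × 2.635 × 0.5289^(2/3) × 0.001499^(1/2) = 2.9 m³/s.

Q = 2.9 m³/s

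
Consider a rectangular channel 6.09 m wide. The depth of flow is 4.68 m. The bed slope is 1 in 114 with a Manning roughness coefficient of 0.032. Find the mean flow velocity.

Flow area A = b·y = 6.09 × 4.68 = 28.5 m². Wetted perimeter P = b + 2y = 6.09 + 2×4.68 = 15.45 m.
Hydraulic radius R = A/P = 28.5/15.45 = 1.845 m.
From Manning's equation, V = (1/n) R^(2/3) S^(1/2) = (1/0.032) × 1.845^(2/3) × 0.008772^(1/2) = 4.4 m/s.

V = 4.4 m/s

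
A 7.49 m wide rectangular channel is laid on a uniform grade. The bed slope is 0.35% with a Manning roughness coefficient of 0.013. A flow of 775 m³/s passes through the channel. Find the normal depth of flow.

Manning's equation rearranged: A R^(2/3) = nQ / (1·√S) = 0.013 × 775 / (√0.0035) = 170.3.
Try y = 8.2 m: A R^(2/3) = 115.3 — low.
Try y = 12.4 m: A R^(2/3) = 187.8 — high.
Try y = 11.4 m: A R^(2/3) = 170.4 — ≈ 170.3.

y_n = 11.4 m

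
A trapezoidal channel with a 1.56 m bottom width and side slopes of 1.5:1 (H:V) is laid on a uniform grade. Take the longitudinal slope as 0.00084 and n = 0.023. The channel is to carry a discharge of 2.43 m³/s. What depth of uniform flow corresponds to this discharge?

y_n = 0.946 m

Manning's equation rearranged: A R^(2/3) = nQ / (1·√S) = 0.023 × 2.43 / (√0.00084) = 1.928.
At y = 0.809 m: A R^(2/3) = 1.416 — too small.
At y = 1.09 m: A R^(2/3) = 2.571 — too large.
At y = 0.946 m: A R^(2/3) = 1.93 — matches.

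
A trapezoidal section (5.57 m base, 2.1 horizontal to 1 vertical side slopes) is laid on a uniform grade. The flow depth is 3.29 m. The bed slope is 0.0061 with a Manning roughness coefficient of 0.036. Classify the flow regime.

With bottom width b = 5.57 m and side slope z = 2.1: A = (b + zy)y = (5.57 + 2.1×3.29)×3.29 = 41.06 m²; P = b + 2y√(1+z²) = 5.57 + 2×3.29×2.326 = 20.87 m.
Hydraulic radius R = A/P = 41.06/20.87 = 1.967 m.
V = (1/n) R^(2/3) √S = (1/0.036) × 1.967^(2/3) × √0.0061 = 3.406 m/s. Hydraulic depth D_h = A/T = 41.06/19.39 = 2.118 m.
Froude number Fr = V/√(g·D_h) = 3.406/√(9.81×2.118) = 0.747, which is less than 1, so the flow is subcritical.

subcritical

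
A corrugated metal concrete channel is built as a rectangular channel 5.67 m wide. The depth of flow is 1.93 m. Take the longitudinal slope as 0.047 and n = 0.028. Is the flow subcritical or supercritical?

supercritical

Flow area A = b·y = 5.67 × 1.93 = 10.94 m². Wetted perimeter P = b + 2y = 5.67 + 2×1.93 = 9.53 m.
Hydraulic radius R = A/P = 10.94/9.53 = 1.148 m.
V = (1/n) R^(2/3) √S = (1/0.028) × 1.148^(2/3) × √0.047 = 8.49 m/s. Hydraulic depth D_h = A/T = 10.94/5.67 = 1.93 m.
Froude number Fr = V/√(g·D_h) = 8.49/√(9.81×1.93) = 1.95, which is greater than 1, so the flow is supercritical.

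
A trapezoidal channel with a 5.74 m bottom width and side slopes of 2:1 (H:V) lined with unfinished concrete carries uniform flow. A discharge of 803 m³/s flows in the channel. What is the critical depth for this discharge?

At critical depth, Q² T / (g A³) = 1, i.e. A³/T = Q²/g = 803²/9.81 = 65730.
Trying y = 8.14 m: A³/T = 150400 — high.
Trying y = 6.72 m: A³/T = 65640 — matches.

y_c = 6.72 m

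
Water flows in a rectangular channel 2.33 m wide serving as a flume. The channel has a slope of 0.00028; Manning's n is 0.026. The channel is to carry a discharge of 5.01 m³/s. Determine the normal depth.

Manning's equation rearranged: A R^(2/3) = nQ / (1·√S) = 0.026 × 5.01 / (√0.00028) = 7.785.
At y = 4.01 m: A R^(2/3) = 8.727 — over.
At y = 3.63 m: A R^(2/3) = 7.778 — ≈ 7.785.

y_n = 3.63 m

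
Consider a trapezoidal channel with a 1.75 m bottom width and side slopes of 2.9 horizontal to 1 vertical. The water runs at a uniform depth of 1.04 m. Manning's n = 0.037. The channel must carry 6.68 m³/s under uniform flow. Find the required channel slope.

With bottom width b = 1.75 m and side slope z = 2.9: A = (b + zy)y = (1.75 + 2.9×1.04)×1.04 = 4.957 m²; P = b + 2y√(1+z²) = 1.75 + 2×1.04×3.068 = 8.131 m.
Hydraulic radius R = A/P = 4.957/8.131 = 0.6096 m.
From Manning's equation, S = [nQ / (1 A R^(2/3))]² = [0.037 × 6.68 / (1 × 4.957 × 0.6096^(2/3))]² = 0.00481.

S = 0.00481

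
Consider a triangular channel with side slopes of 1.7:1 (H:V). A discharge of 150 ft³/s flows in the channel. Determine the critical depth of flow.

y_c = 3.44 ft

At critical depth, Q² T / (g A³) = 1, i.e. A³/T = Q²/g = 150²/32.2 = 698.8.
At y = 4.35 ft: A³/T = 2251 — too large.
At y = 2.79 ft: A³/T = 244.3 — too small.
At y = 3.44 ft: A³/T = 696.1 — ≈ 698.8.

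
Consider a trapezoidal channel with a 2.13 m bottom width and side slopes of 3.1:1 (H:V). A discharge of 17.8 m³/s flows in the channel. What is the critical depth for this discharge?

At critical depth, Q² T / (g A³) = 1, i.e. A³/T = Q²/g = 17.8²/9.81 = 32.3.
Trying y = 0.831 m: A³/T = 8.213 — low.
Trying y = 1.42 m: A³/T = 72.98 — high.
Trying y = 1.17 m: A³/T = 32.57 — close enough.

y_c = 1.17 m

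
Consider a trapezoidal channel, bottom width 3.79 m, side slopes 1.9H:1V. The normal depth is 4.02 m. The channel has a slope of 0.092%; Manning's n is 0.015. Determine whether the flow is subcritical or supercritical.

subcritical

With bottom width b = 3.79 m and side slope z = 1.9: A = (b + zy)y = (3.79 + 1.9×4.02)×4.02 = 45.94 m²; P = b + 2y√(1+z²) = 3.79 + 2×4.02×2.147 = 21.05 m.
Hydraulic radius R = A/P = 45.94/21.05 = 2.182 m.
V = (1/n) R^(2/3) √S = (1/0.015) × 2.182^(2/3) × √0.00092 = 3.402 m/s. Hydraulic depth D_h = A/T = 45.94/19.07 = 2.41 m.
Froude number Fr = V/√(g·D_h) = 3.402/√(9.81×2.41) = 0.7, which is less than 1, so the flow is subcritical.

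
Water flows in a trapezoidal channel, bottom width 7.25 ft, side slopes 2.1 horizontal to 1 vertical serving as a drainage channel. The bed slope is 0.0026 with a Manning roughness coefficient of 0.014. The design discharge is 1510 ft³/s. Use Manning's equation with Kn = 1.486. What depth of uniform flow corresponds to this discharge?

y_n = 6.1 ft

Manning's equation rearranged: A R^(2/3) = nQ / (1.486·√S) = 0.014 × 1510 / (1.486 × √0.0026) = 279.
At y = 5.3 ft: A R^(2/3) = 205 — short.
At y = 7.7 ft: A R^(2/3) = 468.5 — over.
At y = 6.1 ft: A R^(2/3) = 278.6 — matches.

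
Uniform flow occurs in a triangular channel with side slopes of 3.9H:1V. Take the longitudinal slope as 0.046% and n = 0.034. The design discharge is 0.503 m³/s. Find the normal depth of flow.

Manning's equation rearranged: A R^(2/3) = nQ / (1·√S) = 0.034 × 0.503 / (√0.00046) = 0.7974.
Try y = 0.752 m: A R^(2/3) = 1.125 — high.
Try y = 0.661 m: A R^(2/3) = 0.7974 — ≈ 0.7974.

y_n = 0.661 m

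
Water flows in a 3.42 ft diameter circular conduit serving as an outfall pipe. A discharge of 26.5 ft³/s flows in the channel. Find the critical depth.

y_c = 1.6 ft

At critical depth, Q² T / (g A³) = 1, i.e. A³/T = Q²/g = 26.5²/32.2 = 21.81.
Try y = 1.28 ft: A³/T = 9.337 — low.
Try y = 2.01 ft: A³/T = 52.55 — high.
Try y = 1.6 ft: A³/T = 21.98 — close enough.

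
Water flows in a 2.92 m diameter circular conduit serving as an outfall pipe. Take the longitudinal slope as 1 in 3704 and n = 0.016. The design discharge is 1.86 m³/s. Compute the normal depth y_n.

Manning's equation rearranged: A R^(2/3) = nQ / (1·√S) = 0.016 × 1.86 / (√0.00027) = 1.811.
At y = 0.829 m: A R^(2/3) = 0.9551 — low.
At y = 1.4 m: A R^(2/3) = 2.526 — high.
At y = 1.16 m: A R^(2/3) = 1.807 — matches.

y_n = 1.16 m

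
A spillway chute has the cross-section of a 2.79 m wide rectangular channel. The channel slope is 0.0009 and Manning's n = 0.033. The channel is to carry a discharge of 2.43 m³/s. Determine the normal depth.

y_n = 1.26 m

Manning's equation rearranged: A R^(2/3) = nQ / (1·√S) = 0.033 × 2.43 / (√0.0009) = 2.673.
Trying y = 0.908 m: A R^(2/3) = 1.701 — too small.
Trying y = 1.51 m: A R^(2/3) = 3.4 — too large.
Trying y = 1.26 m: A R^(2/3) = 2.67 — close enough.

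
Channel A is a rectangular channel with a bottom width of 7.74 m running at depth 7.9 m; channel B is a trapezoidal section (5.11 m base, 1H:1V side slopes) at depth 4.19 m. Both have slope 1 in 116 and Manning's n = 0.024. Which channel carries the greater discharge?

channel A

Channel A: Flow area A = b·y = 7.74 × 7.9 = 61.15 m². Wetted perimeter P = b + 2y = 7.74 + 2×7.9 = 23.54 m. Hydraulic radius R = A/P = 61.15/23.54 = 2.598 m. Q_A = (1/0.024)·61.15·2.598^(2/3)·√0.008621 = 447 m³/s.
Channel B: With bottom width b = 5.11 m and side slope z = 1: A = (b + zy)y = (5.11 + 1×4.19)×4.19 = 38.97 m²; P = b + 2y√(1+z²) = 5.11 + 2×4.19×1.414 = 16.96 m. Hydraulic radius R = A/P = 38.97/16.96 = 2.297 m. Q_B = (1/0.024)·38.97·2.297^(2/3)·√0.008621 = 262.5 m³/s.
Q_A = 447 m³/s vs Q_B = 262.5 m³/s, so channel A carries more.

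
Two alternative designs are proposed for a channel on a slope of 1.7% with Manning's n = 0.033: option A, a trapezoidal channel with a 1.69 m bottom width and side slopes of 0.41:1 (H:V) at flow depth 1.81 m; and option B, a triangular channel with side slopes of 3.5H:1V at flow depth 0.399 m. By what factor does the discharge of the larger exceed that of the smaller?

20.2

Channel A: With bottom width b = 1.69 m and side slope z = 0.41: A = (b + zy)y = (1.69 + 0.41×1.81)×1.81 = 4.402 m²; P = b + 2y√(1+z²) = 1.69 + 2×1.81×1.081 = 5.602 m. Hydraulic radius R = A/P = 4.402/5.602 = 0.7857 m. Q_A = (1/0.033)·4.402·0.7857^(2/3)·√0.017 = 14.81 m³/s.
Channel B: For a triangular section with side slope z = 3.5: A = zy² = 3.5×0.399² = 0.5572 m²; P = 2y√(1+z²) = 2×0.399×3.64 = 2.905 m. Hydraulic radius R = A/P = 0.5572/2.905 = 0.1918 m. Q_B = (1/0.033)·0.5572·0.1918^(2/3)·√0.017 = 0.7323 m³/s.
The larger discharge is 14.81 m³/s and the smaller is 0.7323 m³/s; the ratio is 20.2.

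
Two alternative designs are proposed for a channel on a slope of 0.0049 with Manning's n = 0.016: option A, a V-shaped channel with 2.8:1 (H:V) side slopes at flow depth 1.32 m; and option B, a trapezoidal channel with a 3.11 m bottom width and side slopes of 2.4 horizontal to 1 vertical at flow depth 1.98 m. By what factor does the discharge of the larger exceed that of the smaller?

4.84

Channel A: For a triangular section with side slope z = 2.8: A = zy² = 2.8×1.32² = 4.879 m²; P = 2y√(1+z²) = 2×1.32×2.973 = 7.849 m. Hydraulic radius R = A/P = 4.879/7.849 = 0.6215 m. Q_A = (1/0.016)·4.879·0.6215^(2/3)·√0.0049 = 15.55 m³/s.
Channel B: With bottom width b = 3.11 m and side slope z = 2.4: A = (b + zy)y = (3.11 + 2.4×1.98)×1.98 = 15.57 m²; P = b + 2y√(1+z²) = 3.11 + 2×1.98×2.6 = 13.41 m. Hydraulic radius R = A/P = 15.57/13.41 = 1.161 m. Q_B = (1/0.016)·15.57·1.161^(2/3)·√0.0049 = 75.24 m³/s.
The larger discharge is 75.24 m³/s and the smaller is 15.55 m³/s; the ratio is 4.84.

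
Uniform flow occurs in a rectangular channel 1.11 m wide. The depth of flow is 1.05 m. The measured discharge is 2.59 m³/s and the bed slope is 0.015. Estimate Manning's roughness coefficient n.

Flow area A = b·y = 1.11 × 1.05 = 1.166 m². Wetted perimeter P = b + 2y = 1.11 + 2×1.05 = 3.21 m.
Hydraulic radius R = A/P = 1.166/3.21 = 0.3631 m.
Rearranging Manning's equation: n = (1/Q) A R^(2/3) S^(1/2) = (1/2.59) × 1.166 × 0.3631^(2/3) × √0.015 = 0.028.

n = 0.028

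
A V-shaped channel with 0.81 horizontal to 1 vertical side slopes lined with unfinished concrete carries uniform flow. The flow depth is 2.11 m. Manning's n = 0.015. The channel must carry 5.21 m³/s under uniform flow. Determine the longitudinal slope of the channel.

S = 0.000811

For a triangular section with side slope z = 0.81: A = zy² = 0.81×2.11² = 3.606 m²; P = 2y√(1+z²) = 2×2.11×1.287 = 5.431 m.
Hydraulic radius R = A/P = 3.606/5.431 = 0.664 m.
From Manning's equation, S = [nQ / (1 A R^(2/3))]² = [0.015 × 5.21 / (1 × 3.606 × 0.664^(2/3))]² = 0.000811.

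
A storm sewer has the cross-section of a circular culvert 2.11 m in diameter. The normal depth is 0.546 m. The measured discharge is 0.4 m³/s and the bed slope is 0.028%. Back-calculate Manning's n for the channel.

For a circular section of diameter D = 2.11 m at depth y = 0.546 m, the central angle is θ = 2 arccos(1 − 2y/D) = 2.135 rad. Then A = (D²/8)(θ − sin θ) = 0.7176 m² and P = Dθ/2 = 2.252 m.
Hydraulic radius R = A/P = 0.7176/2.252 = 0.3186 m.
Rearranging Manning's equation: n = (1/Q) A R^(2/3) S^(1/2) = (1/0.4) × 0.7176 × 0.3186^(2/3) × √0.00028 = 0.014.

n = 0.014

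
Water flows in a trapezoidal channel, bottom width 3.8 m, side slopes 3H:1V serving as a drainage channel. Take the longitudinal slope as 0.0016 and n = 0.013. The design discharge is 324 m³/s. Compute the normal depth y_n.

y_n = 3.99 m

Manning's equation rearranged: A R^(2/3) = nQ / (1·√S) = 0.013 × 324 / (√0.0016) = 105.3.
At y = 4.44 m: A R^(2/3) = 135.7 — high.
At y = 3.07 m: A R^(2/3) = 57.35 — low.
At y = 3.99 m: A R^(2/3) = 105.4 — ≈ 105.3.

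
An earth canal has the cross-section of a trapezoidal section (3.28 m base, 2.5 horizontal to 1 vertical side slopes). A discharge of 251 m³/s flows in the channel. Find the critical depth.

y_c = 4 m

At critical depth, Q² T / (g A³) = 1, i.e. A³/T = Q²/g = 251²/9.81 = 6422.
At y = 4.6 m: A³/T = 11960 — over.
At y = 3.21 m: A³/T = 2472 — short.
At y = 4 m: A³/T = 6439 — close enough.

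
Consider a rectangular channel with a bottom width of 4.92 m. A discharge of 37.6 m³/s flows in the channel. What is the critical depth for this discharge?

For a rectangular channel, critical depth y_c = (q²/g)^(1/3) where q = Q/b = 37.6/4.92 = 7.642 m²/s.
So y_c = (7.642²/9.81)^(1/3) = 1.81 m.

y_c = 1.81 m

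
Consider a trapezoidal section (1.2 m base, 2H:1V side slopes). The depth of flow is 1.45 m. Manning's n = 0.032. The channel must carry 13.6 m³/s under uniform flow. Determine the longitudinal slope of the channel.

With bottom width b = 1.2 m and side slope z = 2: A = (b + zy)y = (1.2 + 2×1.45)×1.45 = 5.945 m²; P = b + 2y√(1+z²) = 1.2 + 2×1.45×2.236 = 7.685 m.
Hydraulic radius R = A/P = 5.945/7.685 = 0.7736 m.
From Manning's equation, S = [nQ / (1 A R^(2/3))]² = [0.032 × 13.6 / (1 × 5.945 × 0.7736^(2/3))]² = 0.00755.

S = 0.00755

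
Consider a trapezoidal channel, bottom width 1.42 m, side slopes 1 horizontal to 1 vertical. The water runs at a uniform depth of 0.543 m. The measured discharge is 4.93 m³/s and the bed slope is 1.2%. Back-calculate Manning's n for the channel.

With bottom width b = 1.42 m and side slope z = 1: A = (b + zy)y = (1.42 + 1×0.543)×0.543 = 1.066 m²; P = b + 2y√(1+z²) = 1.42 + 2×0.543×1.414 = 2.956 m.
Hydraulic radius R = A/P = 1.066/2.956 = 0.3606 m.
Rearranging Manning's equation: n = (1/Q) A R^(2/3) S^(1/2) = (1/4.93) × 1.066 × 0.3606^(2/3) × √0.012 = 0.012.

n = 0.012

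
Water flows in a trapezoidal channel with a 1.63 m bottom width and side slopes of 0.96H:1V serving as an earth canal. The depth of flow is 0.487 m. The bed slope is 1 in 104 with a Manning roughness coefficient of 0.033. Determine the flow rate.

With bottom width b = 1.63 m and side slope z = 0.96: A = (b + zy)y = (1.63 + 0.96×0.487)×0.487 = 1.021 m²; P = b + 2y√(1+z²) = 1.63 + 2×0.487×1.386 = 2.98 m.
Hydraulic radius R = A/P = 1.021/2.98 = 0.3428 m.
Manning's equation: Q = (1/n) A R^(2/3) S^(1/2) = (1/0.033) × 1.021 × 0.3428^(2/3) × 0.009615^(1/2) = 1.49 m³/s.

Q = 1.49 m³/s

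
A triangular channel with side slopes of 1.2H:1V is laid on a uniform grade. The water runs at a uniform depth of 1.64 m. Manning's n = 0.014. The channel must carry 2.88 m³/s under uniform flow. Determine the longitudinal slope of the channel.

S = 0.000289

For a triangular section with side slope z = 1.2: A = zy² = 1.2×1.64² = 3.228 m²; P = 2y√(1+z²) = 2×1.64×1.562 = 5.124 m.
Hydraulic radius R = A/P = 3.228/5.124 = 0.6299 m.
From Manning's equation, S = [nQ / (1 A R^(2/3))]² = [0.014 × 2.88 / (1 × 3.228 × 0.6299^(2/3))]² = 0.000289.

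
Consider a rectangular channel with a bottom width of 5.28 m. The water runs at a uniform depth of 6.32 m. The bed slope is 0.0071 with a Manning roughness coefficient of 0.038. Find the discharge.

Q = 112 m³/s

Flow area A = b·y = 5.28 × 6.32 = 33.37 m². Wetted perimeter P = b + 2y = 5.28 + 2×6.32 = 17.92 m.
Hydraulic radius R = A/P = 33.37/17.92 = 1.862 m.
Manning's equation: Q = (1/n) A R^(2/3) S^(1/2) = (1/0.038) × 33.37 × 1.862^(2/3) × 0.0071^(1/2) = 112 m³/s.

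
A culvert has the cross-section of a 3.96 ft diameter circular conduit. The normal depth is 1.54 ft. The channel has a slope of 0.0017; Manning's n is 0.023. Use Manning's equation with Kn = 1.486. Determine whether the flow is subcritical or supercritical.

For a circular section of diameter D = 3.96 ft at depth y = 1.54 ft, the central angle is θ = 2 arccos(1 − 2y/D) = 2.693 rad. Then A = (D²/8)(θ − sin θ) = 4.43 ft² and P = Dθ/2 = 5.333 ft.
Hydraulic radius R = A/P = 4.43/5.333 = 0.8307 ft.
V = (1.486/n) R^(2/3) √S = (1.486/0.023) × 0.8307^(2/3) × √0.0017 = 2.354 ft/s. Hydraulic depth D_h = A/T = 4.43/3.861 = 1.147 ft.
Froude number Fr = V/√(g·D_h) = 2.354/√(32.2×1.147) = 0.387, which is less than 1, so the flow is subcritical.

subcritical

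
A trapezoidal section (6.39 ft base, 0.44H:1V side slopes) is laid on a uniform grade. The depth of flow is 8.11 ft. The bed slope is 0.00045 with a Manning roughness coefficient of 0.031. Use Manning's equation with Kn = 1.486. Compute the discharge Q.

Q = 184 ft³/s

With bottom width b = 6.39 ft and side slope z = 0.44: A = (b + zy)y = (6.39 + 0.44×8.11)×8.11 = 80.76 ft²; P = b + 2y√(1+z²) = 6.39 + 2×8.11×1.093 = 24.11 ft.
Hydraulic radius R = A/P = 80.76/24.11 = 3.35 ft.
Manning's equation: Q = (1.486/n) A R^(2/3) S^(1/2) = (1.486/0.031) × 80.76 × 3.35^(2/3) × 0.00045^(1/2) = 184 ft³/s.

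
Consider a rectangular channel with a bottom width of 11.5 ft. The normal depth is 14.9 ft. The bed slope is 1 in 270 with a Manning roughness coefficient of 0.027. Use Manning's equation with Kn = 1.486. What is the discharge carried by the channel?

Q = 1480 ft³/s

Flow area A = b·y = 11.5 × 14.9 = 171.3 ft². Wetted perimeter P = b + 2y = 11.5 + 2×14.9 = 41.3 ft.
Hydraulic radius R = A/P = 171.3/41.3 = 4.149 ft.
Manning's equation: Q = (1.486/n) A R^(2/3) S^(1/2) = (1.486/0.027) × 171.3 × 4.149^(2/3) × 0.003704^(1/2) = 1480 ft³/s.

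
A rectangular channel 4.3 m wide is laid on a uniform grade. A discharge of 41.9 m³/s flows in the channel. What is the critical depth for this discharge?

For a rectangular channel, critical depth y_c = (q²/g)^(1/3) where q = Q/b = 41.9/4.3 = 9.744 m²/s.
So y_c = (9.744²/9.81)^(1/3) = 2.13 m.

y_c = 2.13 m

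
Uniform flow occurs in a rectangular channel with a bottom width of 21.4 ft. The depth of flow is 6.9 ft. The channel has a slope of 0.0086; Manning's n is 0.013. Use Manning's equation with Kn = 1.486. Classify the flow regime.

Flow area A = b·y = 21.4 × 6.9 = 147.7 ft². Wetted perimeter P = b + 2y = 21.4 + 2×6.9 = 35.2 ft.
Hydraulic radius R = A/P = 147.7/35.2 = 4.195 ft.
V = (1.486/n) R^(2/3) √S = (1.486/0.013) × 4.195^(2/3) × √0.0086 = 27.57 ft/s. Hydraulic depth D_h = A/T = 147.7/21.4 = 6.9 ft.
Froude number Fr = V/√(g·D_h) = 27.57/√(32.2×6.9) = 1.85, which is greater than 1, so the flow is supercritical.

supercritical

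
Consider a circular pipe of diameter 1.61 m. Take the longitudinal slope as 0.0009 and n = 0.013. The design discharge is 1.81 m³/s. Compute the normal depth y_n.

Manning's equation rearranged: A R^(2/3) = nQ / (1·√S) = 0.013 × 1.81 / (√0.0009) = 0.7843.
Trying y = 1.22 m: A R^(2/3) = 1.024 — over.
Trying y = 0.861 m: A R^(2/3) = 0.6209 — short.
Trying y = 0.999 m: A R^(2/3) = 0.7844 — ≈ 0.7843.

y_n = 0.999 m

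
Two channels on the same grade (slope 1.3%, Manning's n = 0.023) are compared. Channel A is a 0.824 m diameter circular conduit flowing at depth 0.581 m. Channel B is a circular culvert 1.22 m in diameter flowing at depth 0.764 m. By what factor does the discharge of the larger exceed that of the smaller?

2.41

Channel A: For a circular section of diameter D = 0.824 m at depth y = 0.581 m, the central angle is θ = 2 arccos(1 − 2y/D) = 3.987 rad. Then A = (D²/8)(θ − sin θ) = 0.4019 m² and P = Dθ/2 = 1.643 m. Hydraulic radius R = A/P = 0.4019/1.643 = 0.2447 m. Q_A = (1/0.023)·0.4019·0.2447^(2/3)·√0.013 = 0.7793 m³/s.
Channel B: For a circular section of diameter D = 1.22 m at depth y = 0.764 m, the central angle is θ = 2 arccos(1 − 2y/D) = 3.652 rad. Then A = (D²/8)(θ − sin θ) = 0.7704 m² and P = Dθ/2 = 2.228 m. Hydraulic radius R = A/P = 0.7704/2.228 = 0.3458 m. Q_B = (1/0.023)·0.7704·0.3458^(2/3)·√0.013 = 1.881 m³/s.
The larger discharge is 1.881 m³/s and the smaller is 0.7793 m³/s; the ratio is 2.41.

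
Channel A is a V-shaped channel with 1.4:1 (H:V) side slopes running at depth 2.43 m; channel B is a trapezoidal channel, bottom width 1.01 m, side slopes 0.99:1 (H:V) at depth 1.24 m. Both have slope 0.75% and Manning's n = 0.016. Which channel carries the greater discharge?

Channel A: For a triangular section with side slope z = 1.4: A = zy² = 1.4×2.43² = 8.267 m²; P = 2y√(1+z²) = 2×2.43×1.72 = 8.361 m. Hydraulic radius R = A/P = 8.267/8.361 = 0.9887 m. Q_A = (1/0.016)·8.267·0.9887^(2/3)·√0.0075 = 44.41 m³/s.
Channel B: With bottom width b = 1.01 m and side slope z = 0.99: A = (b + zy)y = (1.01 + 0.99×1.24)×1.24 = 2.775 m²; P = b + 2y√(1+z²) = 1.01 + 2×1.24×1.407 = 4.5 m. Hydraulic radius R = A/P = 2.775/4.5 = 0.6166 m. Q_B = (1/0.016)·2.775·0.6166^(2/3)·√0.0075 = 10.88 m³/s.
Q_A = 44.41 m³/s vs Q_B = 10.88 m³/s, so channel A carries more.

channel A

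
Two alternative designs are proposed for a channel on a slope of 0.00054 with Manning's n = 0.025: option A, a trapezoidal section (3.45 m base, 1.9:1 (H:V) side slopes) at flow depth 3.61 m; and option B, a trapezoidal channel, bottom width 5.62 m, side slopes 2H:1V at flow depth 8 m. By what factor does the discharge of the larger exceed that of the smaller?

7.69

Channel A: With bottom width b = 3.45 m and side slope z = 1.9: A = (b + zy)y = (3.45 + 1.9×3.61)×3.61 = 37.22 m²; P = b + 2y√(1+z²) = 3.45 + 2×3.61×2.147 = 18.95 m. Hydraulic radius R = A/P = 37.22/18.95 = 1.964 m. Q_A = (1/0.025)·37.22·1.964^(2/3)·√0.00054 = 54.25 m³/s.
Channel B: With bottom width b = 5.62 m and side slope z = 2: A = (b + zy)y = (5.62 + 2×8)×8 = 173 m²; P = b + 2y√(1+z²) = 5.62 + 2×8×2.236 = 41.4 m. Hydraulic radius R = A/P = 173/41.4 = 4.178 m. Q_B = (1/0.025)·173·4.178^(2/3)·√0.00054 = 417 m³/s.
The larger discharge is 417 m³/s and the smaller is 54.25 m³/s; the ratio is 7.69.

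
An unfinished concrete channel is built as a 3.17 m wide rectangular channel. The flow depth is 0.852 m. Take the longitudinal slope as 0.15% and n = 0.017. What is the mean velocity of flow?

V = 1.54 m/s

Flow area A = b·y = 3.17 × 0.852 = 2.701 m². Wetted perimeter P = b + 2y = 3.17 + 2×0.852 = 4.874 m.
Hydraulic radius R = A/P = 2.701/4.874 = 0.5541 m.
From Manning's equation, V = (1/n) R^(2/3) S^(1/2) = (1/0.017) × 0.5541^(2/3) × 0.0015^(1/2) = 1.54 m/s.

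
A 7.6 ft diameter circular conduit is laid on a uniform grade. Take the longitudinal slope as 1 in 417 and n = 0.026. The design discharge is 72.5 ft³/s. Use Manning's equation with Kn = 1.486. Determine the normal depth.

Manning's equation rearranged: A R^(2/3) = nQ / (1.486·√S) = 0.026 × 72.5 / (1.486 × √0.002398) = 25.9.
Trying y = 3.89 ft: A R^(2/3) = 36.2 — over.
Trying y = 3.21 ft: A R^(2/3) = 25.89 — ≈ 25.9.

y_n = 3.21 ft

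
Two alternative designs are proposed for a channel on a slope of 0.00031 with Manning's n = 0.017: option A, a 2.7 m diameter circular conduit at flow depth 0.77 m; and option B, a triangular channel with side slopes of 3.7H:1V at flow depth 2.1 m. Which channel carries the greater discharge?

Channel A: For a circular section of diameter D = 2.7 m at depth y = 0.77 m, the central angle is θ = 2 arccos(1 − 2y/D) = 2.253 rad. Then A = (D²/8)(θ − sin θ) = 1.346 m² and P = Dθ/2 = 3.042 m. Hydraulic radius R = A/P = 1.346/3.042 = 0.4426 m. Q_A = (1/0.017)·1.346·0.4426^(2/3)·√0.00031 = 0.8098 m³/s.
Channel B: For a triangular section with side slope z = 3.7: A = zy² = 3.7×2.1² = 16.32 m²; P = 2y√(1+z²) = 2×2.1×3.833 = 16.1 m. Hydraulic radius R = A/P = 16.32/16.1 = 1.014 m. Q_B = (1/0.017)·16.32·1.014^(2/3)·√0.00031 = 17.05 m³/s.
Q_A = 0.8098 m³/s vs Q_B = 17.05 m³/s, so channel B carries more.

channel B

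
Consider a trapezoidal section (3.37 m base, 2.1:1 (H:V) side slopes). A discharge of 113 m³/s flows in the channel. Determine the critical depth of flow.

At critical depth, Q² T / (g A³) = 1, i.e. A³/T = Q²/g = 113²/9.81 = 1302.
Try y = 2.32 m: A³/T = 533.1 — too small.
Try y = 3.27 m: A³/T = 2193 — too large.
Try y = 2.89 m: A³/T = 1309 — close enough.

y_c = 2.89 m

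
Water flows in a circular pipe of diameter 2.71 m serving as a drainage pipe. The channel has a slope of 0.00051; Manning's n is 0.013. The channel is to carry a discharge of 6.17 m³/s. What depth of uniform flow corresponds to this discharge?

Manning's equation rearranged: A R^(2/3) = nQ / (1·√S) = 0.013 × 6.17 / (√0.00051) = 3.552.
Trying y = 2.3 m: A R^(2/3) = 4.58 — over.
Trying y = 1.61 m: A R^(2/3) = 2.944 — short.
Trying y = 1.83 m: A R^(2/3) = 3.55 — ≈ 3.552.

y_n = 1.83 m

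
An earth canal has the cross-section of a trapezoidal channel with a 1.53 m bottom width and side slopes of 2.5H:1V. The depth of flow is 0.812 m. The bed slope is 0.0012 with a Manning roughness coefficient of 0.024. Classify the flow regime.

With bottom width b = 1.53 m and side slope z = 2.5: A = (b + zy)y = (1.53 + 2.5×0.812)×0.812 = 2.891 m²; P = b + 2y√(1+z²) = 1.53 + 2×0.812×2.693 = 5.903 m.
Hydraulic radius R = A/P = 2.891/5.903 = 0.4897 m.
V = (1/n) R^(2/3) √S = (1/0.024) × 0.4897^(2/3) × √0.0012 = 0.8968 m/s. Hydraulic depth D_h = A/T = 2.891/5.59 = 0.5171 m.
Froude number Fr = V/√(g·D_h) = 0.8968/√(9.81×0.5171) = 0.398, which is less than 1, so the flow is subcritical.

subcritical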